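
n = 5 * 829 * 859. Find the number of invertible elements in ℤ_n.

φ(5) = 5 − 1 = 4.
φ(829) = 829 − 1 = 828.
φ(859) = 859 − 1 = 858.
Multiply: 4 · 828 · 858 = 2841696.

2841696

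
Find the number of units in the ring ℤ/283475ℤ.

283475 = 5^2 · 17 · 23 · 29.
φ(5^2) = 5^2 − 5^1 = 25 − 5 = 20.
φ(17) = 17 − 1 = 16.
φ(23) = 23 − 1 = 22.
φ(29) = 29 − 1 = 28.
Since φ is multiplicative, φ(283475) = 20 · 16 · 22 · 28 = 197120.

197120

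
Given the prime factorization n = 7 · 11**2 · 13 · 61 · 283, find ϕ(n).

134006400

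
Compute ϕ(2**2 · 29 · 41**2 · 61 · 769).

4231987200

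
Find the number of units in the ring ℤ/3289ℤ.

3289 = 11 · 13 · 23.
φ(11) = 11 − 1 = 10.
φ(13) = 13 − 1 = 12.
φ(23) = 23 − 1 = 22.
φ(3289) = 10 × 12 × 22 = 2640.

2640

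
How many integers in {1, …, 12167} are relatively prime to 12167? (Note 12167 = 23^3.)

11638

φ(23^3) = 23^3 − 23^2 = 12167 − 529 = 11638.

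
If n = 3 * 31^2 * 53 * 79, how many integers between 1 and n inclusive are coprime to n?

7544160

φ(3) = 3 − 1 = 2.
φ(31^2) = 31^2 − 31^1 = 961 − 31 = 930.
φ(53) = 53 − 1 = 52.
φ(79) = 79 − 1 = 78.
φ(12071121) = 2 × 930 × 52 × 78 = 7544160.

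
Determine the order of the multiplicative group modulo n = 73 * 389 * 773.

21566592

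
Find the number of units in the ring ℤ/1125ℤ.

First factor: 1125 = 3**2 × 5**3.
φ(1125) = 1125 · (1 − 1/3) · (1 − 1/5)
       = 1125 · 8/15 = 600.

600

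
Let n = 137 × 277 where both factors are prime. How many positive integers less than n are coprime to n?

37536

φ(37949) = 37949 · (1 − 1/137) · (1 − 1/277)
       = 37949 · 37536/37949 = 37536.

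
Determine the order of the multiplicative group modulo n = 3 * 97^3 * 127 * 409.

φ(142220920917) = 142220920917 · (1 − 1/3) · (1 − 1/97) · (1 − 1/127) · (1 − 1/409)
       = 142220920917 · 9870336/15115413 = 92869991424.

92869991424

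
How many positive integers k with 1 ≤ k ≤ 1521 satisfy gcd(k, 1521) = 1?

Factor 1521: 1521 = 3**2 · 13**2.
φ(3^2) = 3^1·(3−1) = 3·2 = 6.
φ(13^2) = 13^1·(13−1) = 13·12 = 156.
φ(1521) = 6 × 156 = 936.

936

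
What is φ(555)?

First factor: 555 = 3 · 5 · 37.
φ(555) = 555 · (1 − 1/3) · (1 − 1/5) · (1 − 1/37)
       = 555 · 288/555 = 288.

288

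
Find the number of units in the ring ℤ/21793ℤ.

19440

Factor 21793: 21793 = 19 · 31 · 37.
φ(19) = 19 − 1 = 18.
φ(31) = 31 − 1 = 30.
φ(37) = 37 − 1 = 36.
Multiply: 18 · 30 · 36 = 19440.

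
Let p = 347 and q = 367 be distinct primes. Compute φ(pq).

φ(127349) = 127349 · (1 − 1/347) · (1 − 1/367)
       = 127349 · 126636/127349 = 126636.

126636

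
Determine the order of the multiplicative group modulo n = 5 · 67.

φ(5) = 5 − 1 = 4.
φ(67) = 67 − 1 = 66.
Multiply: 4 · 66 = 264.

264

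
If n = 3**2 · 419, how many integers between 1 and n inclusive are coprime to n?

2508

φ(3^2) = 3^1·(3−1) = 3·2 = 6.
φ(419) = 419 − 1 = 418.
φ(3771) = 6 × 418 = 2508.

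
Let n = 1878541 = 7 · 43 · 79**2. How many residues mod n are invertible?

φ(7) = 7 − 1 = 6.
φ(43) = 43 − 1 = 42.
φ(79^2) = 79^2 − 79^1 = 6241 − 79 = 6162.
Since φ is multiplicative, φ(1878541) = 6 · 42 · 6162 = 1552824.

1552824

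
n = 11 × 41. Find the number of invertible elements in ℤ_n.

φ(11) = 11 − 1 = 10.
φ(41) = 41 − 1 = 40.
Multiply: 10 · 40 = 400.

400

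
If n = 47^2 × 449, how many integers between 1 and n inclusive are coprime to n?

φ(47^2) = 47^2 − 47^1 = 2209 − 47 = 2162.
φ(449) = 449 − 1 = 448.
Multiply: 2162 · 448 = 968576.

968576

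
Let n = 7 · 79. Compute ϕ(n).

φ(553) = 553 · (1 − 1/7) · (1 − 1/79)
       = 553 · 468/553 = 468.

468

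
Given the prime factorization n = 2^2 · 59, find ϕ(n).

116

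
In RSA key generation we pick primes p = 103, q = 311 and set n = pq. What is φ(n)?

31620

φ(32033) = 32033 · (1 − 1/103) · (1 − 1/311)
       = 32033 · 31620/32033 = 31620.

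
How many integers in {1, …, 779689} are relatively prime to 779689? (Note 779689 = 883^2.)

778806

φ(779689) = 779689 · (1 − 1/883)
       = 779689 · 882/883 = 778806.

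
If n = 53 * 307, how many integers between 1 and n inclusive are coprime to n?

φ(16271) = 16271 · (1 − 1/53) · (1 − 1/307)
       = 16271 · 15912/16271 = 15912.

15912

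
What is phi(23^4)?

φ(23^4) = 23^4 − 23^3 = 279841 − 12167 = 267674.

267674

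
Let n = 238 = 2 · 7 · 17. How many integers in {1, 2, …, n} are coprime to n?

φ(238) = 238 · (1 − 1/2) · (1 − 1/7) · (1 − 1/17)
       = 238 · 96/238 = 96.

96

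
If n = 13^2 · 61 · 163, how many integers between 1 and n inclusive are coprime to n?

φ(13^2) = 13^2 − 13^1 = 169 − 13 = 156.
φ(61) = 61 − 1 = 60.
φ(163) = 163 − 1 = 162.
Multiply: 156 · 60 · 162 = 1516320.

1516320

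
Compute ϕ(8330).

Factor 8330: 8330 = 2 · 5 · 7^2 · 17.
φ(8330) = 8330 · (1 − 1/2) · (1 − 1/5) · (1 − 1/7) · (1 − 1/17)
       = 8330 · 384/1190 = 2688.

2688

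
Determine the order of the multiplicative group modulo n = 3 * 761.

1520

φ(3) = 3 − 1 = 2.
φ(761) = 761 − 1 = 760.
φ(2283) = 2 × 760 = 1520.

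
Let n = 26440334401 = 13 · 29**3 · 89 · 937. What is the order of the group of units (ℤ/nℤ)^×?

φ(13) = 13 − 1 = 12.
φ(29^3) = 29^2·(29−1) = 841·28 = 23548.
φ(89) = 89 − 1 = 88.
φ(937) = 937 − 1 = 936.
Since φ is multiplicative, φ(26440334401) = 12 · 23548 · 88 · 936 = 23275219968.

23275219968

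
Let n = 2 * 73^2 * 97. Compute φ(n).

φ(1033826) = 1033826 · (1 − 1/2) · (1 − 1/73) · (1 − 1/97)
       = 1033826 · 6912/14162 = 504576.

504576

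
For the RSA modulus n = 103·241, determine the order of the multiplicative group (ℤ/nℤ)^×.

φ(103) = 103 − 1 = 102.
φ(241) = 241 − 1 = 240.
Multiply: 102 · 240 = 24480.

24480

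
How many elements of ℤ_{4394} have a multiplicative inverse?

2028

4394 = 2 · 13**3.
φ(2) = 2 − 1 = 1.
φ(13^3) = 13^2·(13−1) = 169·12 = 2028.
φ(4394) = 1 × 2028 = 2028.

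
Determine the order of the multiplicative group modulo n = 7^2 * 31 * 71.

88200

φ(7^2) = 7^2 − 7^1 = 49 − 7 = 42.
φ(31) = 31 − 1 = 30.
φ(71) = 71 − 1 = 70.
Since φ is multiplicative, φ(107849) = 42 · 30 · 70 = 88200.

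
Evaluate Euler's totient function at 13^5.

342732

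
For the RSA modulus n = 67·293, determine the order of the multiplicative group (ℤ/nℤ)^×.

19272

φ(n) = (p − 1)(q − 1) = (67−1)(293−1) = 66·292 = 19272.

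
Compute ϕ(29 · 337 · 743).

6980736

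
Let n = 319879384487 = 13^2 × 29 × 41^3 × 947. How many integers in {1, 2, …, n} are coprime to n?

277844286720

φ(319879384487) = 319879384487 · (1 − 1/13) · (1 − 1/29) · (1 − 1/41) · (1 − 1/947)
       = 319879384487 · 12714240/14637779 = 277844286720.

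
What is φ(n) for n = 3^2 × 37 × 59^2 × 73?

φ(3^2) = 3^1·(3−1) = 3·2 = 6.
φ(37) = 37 − 1 = 36.
φ(59^2) = 59^1·(59−1) = 59·58 = 3422.
φ(73) = 73 − 1 = 72.
Since φ is multiplicative, φ(84619629) = 6 · 36 · 3422 · 72 = 53218944.

53218944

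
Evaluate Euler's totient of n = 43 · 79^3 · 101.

2044551600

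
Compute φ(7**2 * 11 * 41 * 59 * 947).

921782400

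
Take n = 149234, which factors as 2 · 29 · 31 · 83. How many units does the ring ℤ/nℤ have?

68880

φ(2) = 2 − 1 = 1.
φ(29) = 29 − 1 = 28.
φ(31) = 31 − 1 = 30.
φ(83) = 83 − 1 = 82.
Multiply: 1 · 28 · 30 · 82 = 68880.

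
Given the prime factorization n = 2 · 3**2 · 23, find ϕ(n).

φ(414) = 414 · (1 − 1/2) · (1 − 1/3) · (1 − 1/23)
       = 414 · 44/138 = 132.

132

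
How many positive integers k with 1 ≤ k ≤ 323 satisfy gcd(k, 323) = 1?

First factor: 323 = 17 × 19.
φ(17) = 17 − 1 = 16.
φ(19) = 19 − 1 = 18.
φ(323) = 16 × 18 = 288.

288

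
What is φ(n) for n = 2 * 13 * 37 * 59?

25056

φ(56758) = 56758 · (1 − 1/2) · (1 − 1/13) · (1 − 1/37) · (1 − 1/59)
       = 56758 · 25056/56758 = 25056.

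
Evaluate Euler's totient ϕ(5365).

4032

Factor 5365: 5365 = 5 * 29 * 37.
φ(5) = 5 − 1 = 4.
φ(29) = 29 − 1 = 28.
φ(37) = 37 − 1 = 36.
Since φ is multiplicative, φ(5365) = 4 · 28 · 36 = 4032.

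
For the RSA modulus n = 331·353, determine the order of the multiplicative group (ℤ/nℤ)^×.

φ(n) = (p − 1)(q − 1) = (331−1)(353−1) = 330·352 = 116160.

116160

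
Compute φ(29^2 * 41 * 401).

φ(13826881) = 13826881 · (1 − 1/29) · (1 − 1/41) · (1 − 1/401)
       = 13826881 · 448000/476789 = 12992000.

12992000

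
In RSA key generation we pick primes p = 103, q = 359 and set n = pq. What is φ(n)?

φ(103) = 103 − 1 = 102.
φ(359) = 359 − 1 = 358.
φ(36977) = 102 × 358 = 36516.

36516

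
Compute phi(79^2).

φ(79^2) = 79^2 − 79^1 = 6241 − 79 = 6162.

6162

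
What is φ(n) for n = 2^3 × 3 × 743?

φ(17832) = 17832 · (1 − 1/2) · (1 − 1/3) · (1 − 1/743)
       = 17832 · 1484/4458 = 5936.

5936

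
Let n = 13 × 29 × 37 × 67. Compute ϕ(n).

φ(934583) = 934583 · (1 − 1/13) · (1 − 1/29) · (1 − 1/37) · (1 − 1/67)
       = 934583 · 798336/934583 = 798336.

798336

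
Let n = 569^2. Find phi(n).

323192

φ(323761) = 323761 · (1 − 1/569)
       = 323761 · 568/569 = 323192.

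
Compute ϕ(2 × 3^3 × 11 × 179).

φ(106326) = 106326 · (1 − 1/2) · (1 − 1/3) · (1 − 1/11) · (1 − 1/179)
       = 106326 · 3560/11814 = 32040.

32040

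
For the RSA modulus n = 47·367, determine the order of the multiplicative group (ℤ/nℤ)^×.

16836

For distinct primes, φ(pq) = (p−1)(q−1) = 46 × 366 = 16836.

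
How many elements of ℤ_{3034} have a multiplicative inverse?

1440

3034 = 2 × 37 × 41.
φ(3034) = 3034 · (1 − 1/2) · (1 − 1/37) · (1 − 1/41)
       = 3034 · 1440/3034 = 1440.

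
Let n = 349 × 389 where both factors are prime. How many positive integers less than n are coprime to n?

135024

For distinct primes, φ(pq) = (p−1)(q−1) = 348 × 388 = 135024.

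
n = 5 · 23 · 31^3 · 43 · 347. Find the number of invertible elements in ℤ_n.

36868265280

φ(51118823765) = 51118823765 · (1 − 1/5) · (1 − 1/23) · (1 − 1/31) · (1 − 1/43) · (1 − 1/347)
       = 51118823765 · 38364480/53193365 = 36868265280.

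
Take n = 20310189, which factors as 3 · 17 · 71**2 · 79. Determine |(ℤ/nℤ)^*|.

12405120

φ(3) = 3 − 1 = 2.
φ(17) = 17 − 1 = 16.
φ(71^2) = 71^2 − 71^1 = 5041 − 71 = 4970.
φ(79) = 79 − 1 = 78.
φ(20310189) = 2 × 16 × 4970 × 78 = 12405120.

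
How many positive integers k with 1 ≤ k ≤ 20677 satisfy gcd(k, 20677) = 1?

18480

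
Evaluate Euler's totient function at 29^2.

812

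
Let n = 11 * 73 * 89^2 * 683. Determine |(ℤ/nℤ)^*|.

3845825280

φ(4344264529) = 4344264529 · (1 − 1/11) · (1 − 1/73) · (1 − 1/89) · (1 − 1/683)
       = 4344264529 · 43211520/48811961 = 3845825280.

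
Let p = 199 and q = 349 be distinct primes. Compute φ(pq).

68904

For distinct primes, φ(pq) = (p−1)(q−1) = 198 × 348 = 68904.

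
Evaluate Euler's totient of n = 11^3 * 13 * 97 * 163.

φ(273577733) = 273577733 · (1 − 1/11) · (1 − 1/13) · (1 − 1/97) · (1 − 1/163)
       = 273577733 · 1866240/2260973 = 225815040.

225815040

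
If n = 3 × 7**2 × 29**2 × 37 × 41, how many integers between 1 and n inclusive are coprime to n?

φ(187542159) = 187542159 · (1 − 1/3) · (1 − 1/7) · (1 − 1/29) · (1 − 1/37) · (1 − 1/41)
       = 187542159 · 483840/923853 = 98219520.

98219520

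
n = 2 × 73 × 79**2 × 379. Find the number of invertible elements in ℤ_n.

φ(345339494) = 345339494 · (1 − 1/2) · (1 − 1/73) · (1 − 1/79) · (1 − 1/379)
       = 345339494 · 2122848/4371386 = 167704992.

167704992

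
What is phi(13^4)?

26364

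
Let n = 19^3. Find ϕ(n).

6498

φ(19^3) = 19^2·(19−1) = 361·18 = 6498.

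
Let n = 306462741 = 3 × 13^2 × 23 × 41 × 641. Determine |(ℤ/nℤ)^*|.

175718400

φ(306462741) = 306462741 · (1 − 1/3) · (1 − 1/13) · (1 − 1/23) · (1 − 1/41) · (1 − 1/641)
       = 306462741 · 13516800/23574057 = 175718400.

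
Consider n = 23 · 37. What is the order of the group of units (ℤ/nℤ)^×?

φ(851) = 851 · (1 − 1/23) · (1 − 1/37)
       = 851 · 792/851 = 792.

792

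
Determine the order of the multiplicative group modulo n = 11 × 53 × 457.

237120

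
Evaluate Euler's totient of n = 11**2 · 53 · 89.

φ(570757) = 570757 · (1 − 1/11) · (1 − 1/53) · (1 − 1/89)
       = 570757 · 45760/51887 = 503360.

503360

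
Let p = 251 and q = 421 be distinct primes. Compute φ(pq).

φ(251) = 251 − 1 = 250.
φ(421) = 421 − 1 = 420.
Multiply: 250 · 420 = 105000.

105000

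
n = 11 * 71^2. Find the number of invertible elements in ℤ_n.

49700

φ(55451) = 55451 · (1 − 1/11) · (1 − 1/71)
       = 55451 · 700/781 = 49700.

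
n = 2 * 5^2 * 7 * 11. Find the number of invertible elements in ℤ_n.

1200

φ(3850) = 3850 · (1 − 1/2) · (1 − 1/5) · (1 − 1/7) · (1 − 1/11)
       = 3850 · 240/770 = 1200.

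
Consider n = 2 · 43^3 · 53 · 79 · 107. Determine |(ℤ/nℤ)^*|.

33387969888

φ(71239703126) = 71239703126 · (1 − 1/2) · (1 − 1/43) · (1 − 1/53) · (1 − 1/79) · (1 − 1/107)
       = 71239703126 · 18057312/38528774 = 33387969888.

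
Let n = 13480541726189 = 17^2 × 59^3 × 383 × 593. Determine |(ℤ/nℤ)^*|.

12418981796864

φ(13480541726189) = 13480541726189 · (1 − 1/17) · (1 − 1/59) · (1 − 1/383) · (1 − 1/593)
       = 13480541726189 · 209861632/227800357 = 12418981796864.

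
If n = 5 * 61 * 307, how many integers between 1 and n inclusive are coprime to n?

φ(5) = 5 − 1 = 4.
φ(61) = 61 − 1 = 60.
φ(307) = 307 − 1 = 306.
Since φ is multiplicative, φ(93635) = 4 · 60 · 306 = 73440.

73440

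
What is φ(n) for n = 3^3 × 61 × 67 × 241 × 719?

φ(19121164371) = 19121164371 · (1 − 1/3) · (1 − 1/61) · (1 − 1/67) · (1 − 1/241) · (1 − 1/719)
       = 19121164371 · 1364774400/2124573819 = 12282969600.

12282969600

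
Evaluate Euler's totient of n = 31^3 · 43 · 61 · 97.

6974553600

φ(7579753921) = 7579753921 · (1 − 1/31) · (1 − 1/43) · (1 − 1/61) · (1 − 1/97)
       = 7579753921 · 7257600/7887361 = 6974553600.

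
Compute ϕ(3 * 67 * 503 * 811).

φ(81994533) = 81994533 · (1 − 1/3) · (1 − 1/67) · (1 − 1/503) · (1 − 1/811)
       = 81994533 · 53673840/81994533 = 53673840.

53673840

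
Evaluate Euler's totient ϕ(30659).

27720

Factor 30659: 30659 = 23 × 31 × 43.
φ(30659) = 30659 · (1 − 1/23) · (1 − 1/31) · (1 − 1/43)
       = 30659 · 27720/30659 = 27720.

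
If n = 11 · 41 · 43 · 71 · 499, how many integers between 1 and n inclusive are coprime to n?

φ(11) = 11 − 1 = 10.
φ(41) = 41 − 1 = 40.
φ(43) = 43 − 1 = 42.
φ(71) = 71 − 1 = 70.
φ(499) = 499 − 1 = 498.
φ(687074597) = 10 × 40 × 42 × 70 × 498 = 585648000.

585648000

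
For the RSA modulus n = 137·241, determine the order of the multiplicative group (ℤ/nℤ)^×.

32640

For distinct primes, φ(pq) = (p−1)(q−1) = 136 × 240 = 32640.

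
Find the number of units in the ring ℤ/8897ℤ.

Prime factorization: 8897 = 7 × 31 × 41.
φ(8897) = 8897 · (1 − 1/7) · (1 − 1/31) · (1 − 1/41)
       = 8897 · 7200/8897 = 7200.

7200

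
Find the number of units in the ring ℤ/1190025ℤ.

Factor 1190025: 1190025 = 3**3 × 5**2 × 41 × 43.
φ(1190025) = 1190025 · (1 − 1/3) · (1 − 1/5) · (1 − 1/41) · (1 − 1/43)
       = 1190025 · 13440/26445 = 604800.

604800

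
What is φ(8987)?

Factor 8987: 8987 = 11 · 19 · 43.
φ(11) = 11 − 1 = 10.
φ(19) = 19 − 1 = 18.
φ(43) = 43 − 1 = 42.
Since φ is multiplicative, φ(8987) = 10 · 18 · 42 = 7560.

7560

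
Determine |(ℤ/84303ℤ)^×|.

48384

84303 = 3^2 * 17 * 19 * 29.
φ(3^2) = 3^1·(3−1) = 3·2 = 6.
φ(17) = 17 − 1 = 16.
φ(19) = 19 − 1 = 18.
φ(29) = 29 − 1 = 28.
Multiply: 6 · 16 · 18 · 28 = 48384.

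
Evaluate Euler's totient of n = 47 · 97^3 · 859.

35650023552

φ(36847347029) = 36847347029 · (1 − 1/47) · (1 − 1/97) · (1 − 1/859)
       = 36847347029 · 3788928/3916181 = 35650023552.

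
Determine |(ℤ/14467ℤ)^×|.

Prime factorization: 14467 = 17 * 23 * 37.
φ(17) = 17 − 1 = 16.
φ(23) = 23 − 1 = 22.
φ(37) = 37 − 1 = 36.
φ(14467) = 16 × 22 × 36 = 12672.

12672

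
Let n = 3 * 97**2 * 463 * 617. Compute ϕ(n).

φ(8063635317) = 8063635317 · (1 − 1/3) · (1 − 1/97) · (1 − 1/463) · (1 − 1/617)
       = 8063635317 · 54641664/83130261 = 5300241408.

5300241408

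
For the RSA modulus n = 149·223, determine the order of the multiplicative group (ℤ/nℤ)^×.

32856

φ(149) = 149 − 1 = 148.
φ(223) = 223 − 1 = 222.
Multiply: 148 · 222 = 32856.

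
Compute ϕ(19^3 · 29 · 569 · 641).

66140282880

φ(19^3) = 19^3 − 19^2 = 6859 − 361 = 6498.
φ(29) = 29 − 1 = 28.
φ(569) = 569 − 1 = 568.
φ(641) = 641 − 1 = 640.
φ(72548610119) = 6498 × 28 × 568 × 640 = 66140282880.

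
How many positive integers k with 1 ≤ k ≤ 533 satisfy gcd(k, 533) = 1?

Prime factorization: 533 = 13 * 41.
φ(13) = 13 − 1 = 12.
φ(41) = 41 − 1 = 40.
Since φ is multiplicative, φ(533) = 12 · 40 = 480.

480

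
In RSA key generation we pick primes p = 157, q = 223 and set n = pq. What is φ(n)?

34632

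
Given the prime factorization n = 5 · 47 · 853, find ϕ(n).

156768

φ(5) = 5 − 1 = 4.
φ(47) = 47 − 1 = 46.
φ(853) = 853 − 1 = 852.
φ(200455) = 4 × 46 × 852 = 156768.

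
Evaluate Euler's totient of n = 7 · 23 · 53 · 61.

411840

φ(7) = 7 − 1 = 6.
φ(23) = 23 − 1 = 22.
φ(53) = 53 − 1 = 52.
φ(61) = 61 − 1 = 60.
Multiply: 6 · 22 · 52 · 60 = 411840.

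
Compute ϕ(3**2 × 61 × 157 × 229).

φ(3^2) = 3^1·(3−1) = 3·2 = 6.
φ(61) = 61 − 1 = 60.
φ(157) = 157 − 1 = 156.
φ(229) = 229 − 1 = 228.
Since φ is multiplicative, φ(19738197) = 6 · 60 · 156 · 228 = 12804480.

12804480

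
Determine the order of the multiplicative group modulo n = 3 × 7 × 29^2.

φ(17661) = 17661 · (1 − 1/3) · (1 − 1/7) · (1 − 1/29)
       = 17661 · 336/609 = 9744.

9744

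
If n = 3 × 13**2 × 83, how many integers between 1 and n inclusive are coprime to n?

25584

φ(42081) = 42081 · (1 − 1/3) · (1 − 1/13) · (1 − 1/83)
       = 42081 · 1968/3237 = 25584.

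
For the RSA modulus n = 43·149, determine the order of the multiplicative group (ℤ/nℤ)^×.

6216

φ(43) = 43 − 1 = 42.
φ(149) = 149 − 1 = 148.
Multiply: 42 · 148 = 6216.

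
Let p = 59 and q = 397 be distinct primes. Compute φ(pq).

φ(pq) = (p−1)(q−1) = 58 · 396 = 22968.

22968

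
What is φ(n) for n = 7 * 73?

432

φ(511) = 511 · (1 − 1/7) · (1 − 1/73)
       = 511 · 432/511 = 432.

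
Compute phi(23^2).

φ(23^2) = 23^2 − 23^1 = 529 − 23 = 506.

506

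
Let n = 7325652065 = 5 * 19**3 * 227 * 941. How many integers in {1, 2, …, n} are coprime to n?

φ(7325652065) = 7325652065 · (1 − 1/5) · (1 − 1/19) · (1 − 1/227) · (1 − 1/941)
       = 7325652065 · 15295680/20292665 = 5521740480.

5521740480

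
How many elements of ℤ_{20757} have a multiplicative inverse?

11520

Factor 20757: 20757 = 3 · 11 · 17 · 37.
φ(3) = 3 − 1 = 2.
φ(11) = 11 − 1 = 10.
φ(17) = 17 − 1 = 16.
φ(37) = 37 − 1 = 36.
Multiply: 2 · 10 · 16 · 36 = 11520.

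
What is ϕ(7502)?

First factor: 7502 = 2 · 11^2 · 31.
φ(7502) = 7502 · (1 − 1/2) · (1 − 1/11) · (1 − 1/31)
       = 7502 · 300/682 = 3300.

3300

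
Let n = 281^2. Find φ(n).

78680

φ(281^2) = 281^2 − 281^1 = 78961 − 281 = 78680.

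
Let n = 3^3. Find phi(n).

φ(27) = 27 · (1 − 1/3)
       = 27 · 2/3 = 18.

18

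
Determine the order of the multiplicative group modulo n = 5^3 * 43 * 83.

344400

φ(446125) = 446125 · (1 − 1/5) · (1 − 1/43) · (1 − 1/83)
       = 446125 · 13776/17845 = 344400.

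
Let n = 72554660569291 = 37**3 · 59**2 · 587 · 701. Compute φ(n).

φ(37^3) = 37^3 − 37^2 = 50653 − 1369 = 49284.
φ(59^2) = 59^2 − 59^1 = 3481 − 59 = 3422.
φ(587) = 587 − 1 = 586.
φ(701) = 701 − 1 = 700.
φ(72554660569291) = 49284 × 3422 × 586 × 700 = 69180167649600.

69180167649600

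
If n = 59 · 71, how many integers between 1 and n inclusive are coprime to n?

4060

φ(59) = 59 − 1 = 58.
φ(71) = 71 − 1 = 70.
Since φ is multiplicative, φ(4189) = 58 · 70 = 4060.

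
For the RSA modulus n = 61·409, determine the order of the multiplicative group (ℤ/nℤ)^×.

φ(n) = (p − 1)(q − 1) = (61−1)(409−1) = 60·408 = 24480.

24480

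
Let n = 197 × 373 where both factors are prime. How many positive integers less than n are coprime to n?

For distinct primes, φ(pq) = (p−1)(q−1) = 196 × 372 = 72912.

72912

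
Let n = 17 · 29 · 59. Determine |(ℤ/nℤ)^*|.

φ(17) = 17 − 1 = 16.
φ(29) = 29 − 1 = 28.
φ(59) = 59 − 1 = 58.
Multiply: 16 · 28 · 58 = 25984.

25984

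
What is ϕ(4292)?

Prime factorization: 4292 = 2^2 * 29 * 37.
φ(2^2) = 2^2 − 2^1 = 4 − 2 = 2.
φ(29) = 29 − 1 = 28.
φ(37) = 37 − 1 = 36.
φ(4292) = 2 × 28 × 36 = 2016.

2016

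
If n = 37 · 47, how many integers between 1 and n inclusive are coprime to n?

1656

φ(1739) = 1739 · (1 − 1/37) · (1 − 1/47)
       = 1739 · 1656/1739 = 1656.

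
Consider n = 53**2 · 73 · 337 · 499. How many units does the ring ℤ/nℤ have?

33203229696

φ(53^2) = 53^2 − 53^1 = 2809 − 53 = 2756.
φ(73) = 73 − 1 = 72.
φ(337) = 337 − 1 = 336.
φ(499) = 499 − 1 = 498.
Since φ is multiplicative, φ(34483000291) = 2756 · 72 · 336 · 498 = 33203229696.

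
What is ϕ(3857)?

Factor 3857: 3857 = 7 · 19 · 29.
φ(3857) = 3857 · (1 − 1/7) · (1 − 1/19) · (1 − 1/29)
       = 3857 · 3024/3857 = 3024.

3024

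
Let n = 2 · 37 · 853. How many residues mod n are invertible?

φ(2) = 2 − 1 = 1.
φ(37) = 37 − 1 = 36.
φ(853) = 853 − 1 = 852.
Multiply: 1 · 36 · 852 = 30672.

30672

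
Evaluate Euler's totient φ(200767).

Prime factorization: 200767 = 7 × 23 × 29 × 43.
φ(200767) = 200767 · (1 − 1/7) · (1 − 1/23) · (1 − 1/29) · (1 − 1/43)
       = 200767 · 155232/200767 = 155232.

155232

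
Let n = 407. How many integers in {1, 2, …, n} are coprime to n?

360

Factor 407: 407 = 11 · 37.
φ(11) = 11 − 1 = 10.
φ(37) = 37 − 1 = 36.
Multiply: 10 · 36 = 360.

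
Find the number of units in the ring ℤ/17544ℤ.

17544 = 2^3 × 3 × 17 × 43.
φ(2^3) = 2^3 − 2^2 = 8 − 4 = 4.
φ(3) = 3 − 1 = 2.
φ(17) = 17 − 1 = 16.
φ(43) = 43 − 1 = 42.
Since φ is multiplicative, φ(17544) = 4 · 2 · 16 · 42 = 5376.

5376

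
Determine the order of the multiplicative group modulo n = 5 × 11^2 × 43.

18480

φ(5) = 5 − 1 = 4.
φ(11^2) = 11^1·(11−1) = 11·10 = 110.
φ(43) = 43 − 1 = 42.
Multiply: 4 · 110 · 42 = 18480.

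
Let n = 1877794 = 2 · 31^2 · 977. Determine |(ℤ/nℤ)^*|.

907680

φ(1877794) = 1877794 · (1 − 1/2) · (1 − 1/31) · (1 − 1/977)
       = 1877794 · 29280/60574 = 907680.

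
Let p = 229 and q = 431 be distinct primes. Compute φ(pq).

φ(pq) = (p−1)(q−1) = 228 · 430 = 98040.

98040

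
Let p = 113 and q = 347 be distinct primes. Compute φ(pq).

38752

φ(pq) = (p−1)(q−1) = 112 · 346 = 38752.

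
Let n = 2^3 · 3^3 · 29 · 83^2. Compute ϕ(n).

13720896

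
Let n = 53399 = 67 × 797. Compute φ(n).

52536

φ(53399) = 53399 · (1 − 1/67) · (1 − 1/797)
       = 53399 · 52536/53399 = 52536.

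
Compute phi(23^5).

φ(6436343) = 6436343 · (1 − 1/23)
       = 6436343 · 22/23 = 6156502.

6156502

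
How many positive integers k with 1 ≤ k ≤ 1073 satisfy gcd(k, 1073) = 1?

1073 = 29 · 37.
φ(1073) = 1073 · (1 − 1/29) · (1 − 1/37)
       = 1073 · 1008/1073 = 1008.

1008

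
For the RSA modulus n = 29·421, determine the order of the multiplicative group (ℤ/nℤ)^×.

11760

φ(n) = (p − 1)(q − 1) = (29−1)(421−1) = 28·420 = 11760.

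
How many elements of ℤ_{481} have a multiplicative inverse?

First factor: 481 = 13 × 37.
φ(481) = 481 · (1 − 1/13) · (1 − 1/37)
       = 481 · 432/481 = 432.

432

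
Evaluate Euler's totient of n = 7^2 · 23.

924

φ(7^2) = 7^1·(7−1) = 7·6 = 42.
φ(23) = 23 − 1 = 22.
Since φ is multiplicative, φ(1127) = 42 · 22 = 924.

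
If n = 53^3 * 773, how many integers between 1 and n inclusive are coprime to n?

φ(53^3) = 53^3 − 53^2 = 148877 − 2809 = 146068.
φ(773) = 773 − 1 = 772.
Multiply: 146068 · 772 = 112764496.

112764496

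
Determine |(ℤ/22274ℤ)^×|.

9072

Prime factorization: 22274 = 2 · 7 · 37 · 43.
φ(2) = 2 − 1 = 1.
φ(7) = 7 − 1 = 6.
φ(37) = 37 − 1 = 36.
φ(43) = 43 − 1 = 42.
Since φ is multiplicative, φ(22274) = 1 · 6 · 36 · 42 = 9072.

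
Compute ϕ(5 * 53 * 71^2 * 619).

φ(826900435) = 826900435 · (1 − 1/5) · (1 − 1/53) · (1 − 1/71) · (1 − 1/619)
       = 826900435 · 8998080/11646485 = 638863680.

638863680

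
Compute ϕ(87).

Prime factorization: 87 = 3 · 29.
φ(3) = 3 − 1 = 2.
φ(29) = 29 − 1 = 28.
φ(87) = 2 × 28 = 56.

56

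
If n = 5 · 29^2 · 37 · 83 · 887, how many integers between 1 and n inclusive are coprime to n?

8495053056

φ(11454323285) = 11454323285 · (1 − 1/5) · (1 − 1/29) · (1 − 1/37) · (1 − 1/83) · (1 − 1/887)
       = 11454323285 · 292932864/394976665 = 8495053056.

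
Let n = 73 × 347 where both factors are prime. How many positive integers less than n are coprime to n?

For distinct primes, φ(pq) = (p−1)(q−1) = 72 × 346 = 24912.

24912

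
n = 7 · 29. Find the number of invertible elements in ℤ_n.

φ(203) = 203 · (1 − 1/7) · (1 − 1/29)
       = 203 · 168/203 = 168.

168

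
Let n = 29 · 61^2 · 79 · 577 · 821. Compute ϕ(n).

φ(4038347892487) = 4038347892487 · (1 − 1/29) · (1 − 1/61) · (1 − 1/79) · (1 − 1/577) · (1 − 1/821)
       = 4038347892487 · 61892812800/66202424467 = 3775461580800.

3775461580800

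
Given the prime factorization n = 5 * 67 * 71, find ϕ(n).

φ(5) = 5 − 1 = 4.
φ(67) = 67 − 1 = 66.
φ(71) = 71 − 1 = 70.
Since φ is multiplicative, φ(23785) = 4 · 66 · 70 = 18480.

18480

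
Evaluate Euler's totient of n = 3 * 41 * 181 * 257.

φ(5721591) = 5721591 · (1 − 1/3) · (1 − 1/41) · (1 − 1/181) · (1 − 1/257)
       = 5721591 · 3686400/5721591 = 3686400.

3686400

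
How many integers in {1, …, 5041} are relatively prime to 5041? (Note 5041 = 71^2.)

4970

φ(71^2) = 71^1·(71−1) = 71·70 = 4970.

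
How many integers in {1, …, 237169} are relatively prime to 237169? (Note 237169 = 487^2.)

236682

φ(237169) = 237169 · (1 − 1/487)
       = 237169 · 486/487 = 236682.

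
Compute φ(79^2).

6162

φ(79^2) = 79^1·(79−1) = 79·78 = 6162.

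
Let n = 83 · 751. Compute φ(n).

61500

φ(83) = 83 − 1 = 82.
φ(751) = 751 − 1 = 750.
φ(62333) = 82 × 750 = 61500.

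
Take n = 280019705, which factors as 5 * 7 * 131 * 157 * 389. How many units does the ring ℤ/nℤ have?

188847360

φ(5) = 5 − 1 = 4.
φ(7) = 7 − 1 = 6.
φ(131) = 131 − 1 = 130.
φ(157) = 157 − 1 = 156.
φ(389) = 389 − 1 = 388.
Multiply: 4 · 6 · 130 · 156 · 388 = 188847360.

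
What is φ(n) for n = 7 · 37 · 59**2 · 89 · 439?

φ(35225593109) = 35225593109 · (1 − 1/7) · (1 − 1/37) · (1 − 1/59) · (1 − 1/89) · (1 − 1/439)
       = 35225593109 · 482879232/597043951 = 28489874688.

28489874688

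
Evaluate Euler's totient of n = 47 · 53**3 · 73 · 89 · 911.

φ(47) = 47 − 1 = 46.
φ(53^3) = 53^2·(53−1) = 2809·52 = 146068.
φ(73) = 73 − 1 = 72.
φ(89) = 89 − 1 = 88.
φ(911) = 911 − 1 = 910.
Since φ is multiplicative, φ(41414908908973) = 46 · 146068 · 72 · 88 · 910 = 38740879457280.

38740879457280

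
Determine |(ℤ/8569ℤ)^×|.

7200

First factor: 8569 = 11 × 19 × 41.
φ(8569) = 8569 · (1 − 1/11) · (1 − 1/19) · (1 − 1/41)
       = 8569 · 7200/8569 = 7200.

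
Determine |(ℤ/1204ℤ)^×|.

504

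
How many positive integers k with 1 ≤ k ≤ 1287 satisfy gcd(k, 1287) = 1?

720

Factor 1287: 1287 = 3**2 × 11 × 13.
φ(1287) = 1287 · (1 − 1/3) · (1 − 1/11) · (1 − 1/13)
       = 1287 · 240/429 = 720.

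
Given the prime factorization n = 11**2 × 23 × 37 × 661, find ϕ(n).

φ(68063831) = 68063831 · (1 − 1/11) · (1 − 1/23) · (1 − 1/37) · (1 − 1/661)
       = 68063831 · 5227200/6187621 = 57499200.

57499200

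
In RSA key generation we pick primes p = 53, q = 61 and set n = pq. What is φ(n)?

φ(n) = (p − 1)(q − 1) = (53−1)(61−1) = 52·60 = 3120.

3120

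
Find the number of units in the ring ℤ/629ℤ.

First factor: 629 = 17 × 37.
φ(17) = 17 − 1 = 16.
φ(37) = 37 − 1 = 36.
φ(629) = 16 × 36 = 576.

576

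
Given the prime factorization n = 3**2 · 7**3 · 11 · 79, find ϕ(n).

φ(3^2) = 3^2 − 3^1 = 9 − 3 = 6.
φ(7^3) = 7^3 − 7^2 = 343 − 49 = 294.
φ(11) = 11 − 1 = 10.
φ(79) = 79 − 1 = 78.
φ(2682603) = 6 × 294 × 10 × 78 = 1375920.

1375920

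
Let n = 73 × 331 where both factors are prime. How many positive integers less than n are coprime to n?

φ(pq) = (p−1)(q−1) = 72 · 330 = 23760.

23760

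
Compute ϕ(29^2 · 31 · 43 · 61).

φ(29^2) = 29^1·(29−1) = 29·28 = 812.
φ(31) = 31 − 1 = 30.
φ(43) = 43 − 1 = 42.
φ(61) = 61 − 1 = 60.
Multiply: 812 · 30 · 42 · 60 = 61387200.

61387200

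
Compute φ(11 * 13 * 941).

112800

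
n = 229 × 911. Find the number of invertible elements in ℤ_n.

207480

φ(229) = 229 − 1 = 228.
φ(911) = 911 − 1 = 910.
Multiply: 228 · 910 = 207480.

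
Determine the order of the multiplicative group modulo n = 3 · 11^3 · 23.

φ(3) = 3 − 1 = 2.
φ(11^3) = 11^3 − 11^2 = 1331 − 121 = 1210.
φ(23) = 23 − 1 = 22.
φ(91839) = 2 × 1210 × 22 = 53240.

53240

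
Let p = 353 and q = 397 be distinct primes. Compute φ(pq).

139392

φ(353) = 353 − 1 = 352.
φ(397) = 397 − 1 = 396.
Since φ is multiplicative, φ(140141) = 352 · 396 = 139392.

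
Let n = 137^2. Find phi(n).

18632

φ(18769) = 18769 · (1 − 1/137)
       = 18769 · 136/137 = 18632.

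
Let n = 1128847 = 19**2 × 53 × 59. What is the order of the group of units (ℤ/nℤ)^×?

1031472

φ(19^2) = 19^2 − 19^1 = 361 − 19 = 342.
φ(53) = 53 − 1 = 52.
φ(59) = 59 − 1 = 58.
Multiply: 342 · 52 · 58 = 1031472.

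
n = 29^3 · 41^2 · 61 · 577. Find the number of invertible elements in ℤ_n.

1334662963200

φ(29^3) = 29^2·(29−1) = 841·28 = 23548.
φ(41^2) = 41^1·(41−1) = 41·40 = 1640.
φ(61) = 61 − 1 = 60.
φ(577) = 577 − 1 = 576.
φ(1443003403073) = 23548 × 1640 × 60 × 576 = 1334662963200.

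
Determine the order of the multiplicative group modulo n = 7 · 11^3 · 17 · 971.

112675200

φ(153795719) = 153795719 · (1 − 1/7) · (1 − 1/11) · (1 − 1/17) · (1 − 1/971)
       = 153795719 · 931200/1271039 = 112675200.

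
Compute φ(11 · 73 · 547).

φ(439241) = 439241 · (1 − 1/11) · (1 − 1/73) · (1 − 1/547)
       = 439241 · 393120/439241 = 393120.

393120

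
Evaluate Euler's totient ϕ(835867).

First factor: 835867 = 19 · 29 · 37 · 41.
φ(835867) = 835867 · (1 − 1/19) · (1 − 1/29) · (1 − 1/37) · (1 − 1/41)
       = 835867 · 725760/835867 = 725760.

725760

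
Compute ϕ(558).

180

Factor 558: 558 = 2 · 3**2 · 31.
φ(2) = 2 − 1 = 1.
φ(3^2) = 3^2 − 3^1 = 9 − 3 = 6.
φ(31) = 31 − 1 = 30.
Multiply: 1 · 6 · 30 = 180.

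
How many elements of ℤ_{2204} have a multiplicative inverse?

1008

Prime factorization: 2204 = 2**2 · 19 · 29.
φ(2^2) = 2^1·(2−1) = 2·1 = 2.
φ(19) = 19 − 1 = 18.
φ(29) = 29 − 1 = 28.
φ(2204) = 2 × 18 × 28 = 1008.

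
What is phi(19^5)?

2345778

φ(2476099) = 2476099 · (1 − 1/19)
       = 2476099 · 18/19 = 2345778.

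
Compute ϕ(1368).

432

Factor 1368: 1368 = 2**3 · 3**2 · 19.
φ(1368) = 1368 · (1 − 1/2) · (1 − 1/3) · (1 − 1/19)
       = 1368 · 36/114 = 432.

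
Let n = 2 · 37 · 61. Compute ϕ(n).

2160

φ(2) = 2 − 1 = 1.
φ(37) = 37 − 1 = 36.
φ(61) = 61 − 1 = 60.
Since φ is multiplicative, φ(4514) = 1 · 36 · 60 = 2160.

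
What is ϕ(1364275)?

Prime factorization: 1364275 = 5^2 × 11^3 × 41.
φ(5^2) = 5^2 − 5^1 = 25 − 5 = 20.
φ(11^3) = 11^2·(11−1) = 121·10 = 1210.
φ(41) = 41 − 1 = 40.
Multiply: 20 · 1210 · 40 = 968000.

968000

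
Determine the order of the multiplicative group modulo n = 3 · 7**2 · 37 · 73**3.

1160272512

φ(3) = 3 − 1 = 2.
φ(7^2) = 7^1·(7−1) = 7·6 = 42.
φ(37) = 37 − 1 = 36.
φ(73^3) = 73^2·(73−1) = 5329·72 = 383688.
Multiply: 2 · 42 · 36 · 383688 = 1160272512.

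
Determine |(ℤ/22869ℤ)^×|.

Factor 22869: 22869 = 3^3 · 7 · 11^2.
φ(22869) = 22869 · (1 − 1/3) · (1 − 1/7) · (1 − 1/11)
       = 22869 · 120/231 = 11880.

11880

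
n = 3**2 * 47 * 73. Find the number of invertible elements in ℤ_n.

φ(3^2) = 3^2 − 3^1 = 9 − 3 = 6.
φ(47) = 47 − 1 = 46.
φ(73) = 73 − 1 = 72.
Since φ is multiplicative, φ(30879) = 6 · 46 · 72 = 19872.

19872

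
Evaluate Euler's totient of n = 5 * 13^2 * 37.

22464

φ(31265) = 31265 · (1 − 1/5) · (1 − 1/13) · (1 − 1/37)
       = 31265 · 1728/2405 = 22464.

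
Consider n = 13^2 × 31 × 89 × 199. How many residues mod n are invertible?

81544320

φ(13^2) = 13^2 − 13^1 = 169 − 13 = 156.
φ(31) = 31 − 1 = 30.
φ(89) = 89 − 1 = 88.
φ(199) = 199 − 1 = 198.
Multiply: 156 · 30 · 88 · 198 = 81544320.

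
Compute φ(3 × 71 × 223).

φ(47499) = 47499 · (1 − 1/3) · (1 − 1/71) · (1 − 1/223)
       = 47499 · 31080/47499 = 31080.

31080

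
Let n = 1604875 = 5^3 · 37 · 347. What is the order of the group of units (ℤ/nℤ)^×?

φ(1604875) = 1604875 · (1 − 1/5) · (1 − 1/37) · (1 − 1/347)
       = 1604875 · 49824/64195 = 1245600.

1245600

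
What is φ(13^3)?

2028

φ(2197) = 2197 · (1 − 1/13)
       = 2197 · 12/13 = 2028.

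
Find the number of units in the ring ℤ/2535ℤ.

1248

First factor: 2535 = 3 × 5 × 13**2.
φ(3) = 3 − 1 = 2.
φ(5) = 5 − 1 = 4.
φ(13^2) = 13^1·(13−1) = 13·12 = 156.
φ(2535) = 2 × 4 × 156 = 1248.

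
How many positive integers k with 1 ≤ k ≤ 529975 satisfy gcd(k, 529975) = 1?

376320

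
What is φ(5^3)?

φ(5^3) = 5^3 − 5^2 = 125 − 25 = 100.

100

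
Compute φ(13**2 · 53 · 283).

2287584

φ(2534831) = 2534831 · (1 − 1/13) · (1 − 1/53) · (1 − 1/283)
       = 2534831 · 175968/194987 = 2287584.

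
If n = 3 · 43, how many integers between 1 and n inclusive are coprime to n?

84

φ(3) = 3 − 1 = 2.
φ(43) = 43 − 1 = 42.
Multiply: 2 · 42 = 84.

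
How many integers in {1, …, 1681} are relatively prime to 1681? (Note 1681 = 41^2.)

φ(41^2) = 41^2 − 41^1 = 1681 − 41 = 1640.

1640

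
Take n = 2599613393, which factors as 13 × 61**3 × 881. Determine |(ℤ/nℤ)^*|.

2357625600

φ(13) = 13 − 1 = 12.
φ(61^3) = 61^2·(61−1) = 3721·60 = 223260.
φ(881) = 881 − 1 = 880.
Multiply: 12 · 223260 · 880 = 2357625600.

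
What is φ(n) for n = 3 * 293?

584

φ(3) = 3 − 1 = 2.
φ(293) = 293 − 1 = 292.
Multiply: 2 · 292 = 584.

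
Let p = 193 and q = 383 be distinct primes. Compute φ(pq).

φ(n) = (p − 1)(q − 1) = (193−1)(383−1) = 192·382 = 73344.

73344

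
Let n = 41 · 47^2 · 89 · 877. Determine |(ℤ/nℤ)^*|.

φ(7069182157) = 7069182157 · (1 − 1/41) · (1 − 1/47) · (1 − 1/89) · (1 − 1/877)
       = 7069182157 · 141841920/150408131 = 6666570240.

6666570240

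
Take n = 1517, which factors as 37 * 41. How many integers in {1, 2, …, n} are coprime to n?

1440

φ(1517) = 1517 · (1 − 1/37) · (1 − 1/41)
       = 1517 · 1440/1517 = 1440.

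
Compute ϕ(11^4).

13310

φ(11^4) = 11^4 − 11^3 = 14641 − 1331 = 13310.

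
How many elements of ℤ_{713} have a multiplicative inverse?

660

Factor 713: 713 = 23 · 31.
φ(713) = 713 · (1 − 1/23) · (1 − 1/31)
       = 713 · 660/713 = 660.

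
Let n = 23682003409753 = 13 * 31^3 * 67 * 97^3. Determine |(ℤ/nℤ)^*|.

20624552087040

φ(23682003409753) = 23682003409753 · (1 − 1/13) · (1 − 1/31) · (1 − 1/67) · (1 − 1/97)
       = 23682003409753 · 2280960/2619097 = 20624552087040.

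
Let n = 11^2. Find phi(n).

φ(121) = 121 · (1 − 1/11)
       = 121 · 10/11 = 110.

110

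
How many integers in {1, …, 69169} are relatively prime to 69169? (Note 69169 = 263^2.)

φ(69169) = 69169 · (1 − 1/263)
       = 69169 · 262/263 = 68906.

68906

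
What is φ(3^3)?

18

φ(3^3) = 3^2·(3−1) = 9·2 = 18.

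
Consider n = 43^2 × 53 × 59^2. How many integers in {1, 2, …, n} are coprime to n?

321366864

φ(43^2) = 43^1·(43−1) = 43·42 = 1806.
φ(53) = 53 − 1 = 52.
φ(59^2) = 59^1·(59−1) = 59·58 = 3422.
φ(341127557) = 1806 × 52 × 3422 = 321366864.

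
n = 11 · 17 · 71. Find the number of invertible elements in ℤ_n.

φ(13277) = 13277 · (1 − 1/11) · (1 − 1/17) · (1 − 1/71)
       = 13277 · 11200/13277 = 11200.

11200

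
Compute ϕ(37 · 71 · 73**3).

966893760

φ(1021947659) = 1021947659 · (1 − 1/37) · (1 − 1/71) · (1 − 1/73)
       = 1021947659 · 181440/191771 = 966893760.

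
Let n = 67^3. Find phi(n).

φ(67^3) = 67^2·(67−1) = 4489·66 = 296274.

296274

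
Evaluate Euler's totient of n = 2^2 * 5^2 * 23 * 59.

51040

φ(2^2) = 2^1·(2−1) = 2·1 = 2.
φ(5^2) = 5^2 − 5^1 = 25 − 5 = 20.
φ(23) = 23 − 1 = 22.
φ(59) = 59 − 1 = 58.
φ(135700) = 2 × 20 × 22 × 58 = 51040.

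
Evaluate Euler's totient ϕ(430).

168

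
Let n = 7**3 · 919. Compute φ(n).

269892

φ(7^3) = 7^3 − 7^2 = 343 − 49 = 294.
φ(919) = 919 − 1 = 918.
Since φ is multiplicative, φ(315217) = 294 · 918 = 269892.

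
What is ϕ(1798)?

Prime factorization: 1798 = 2 · 29 · 31.
φ(2) = 2 − 1 = 1.
φ(29) = 29 − 1 = 28.
φ(31) = 31 − 1 = 30.
Multiply: 1 · 28 · 30 = 840.

840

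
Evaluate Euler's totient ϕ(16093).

First factor: 16093 = 7 · 11^2 · 19.
φ(7) = 7 − 1 = 6.
φ(11^2) = 11^1·(11−1) = 11·10 = 110.
φ(19) = 19 − 1 = 18.
Multiply: 6 · 110 · 18 = 11880.

11880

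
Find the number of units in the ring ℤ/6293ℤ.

First factor: 6293 = 7 * 29 * 31.
φ(7) = 7 − 1 = 6.
φ(29) = 29 − 1 = 28.
φ(31) = 31 − 1 = 30.
φ(6293) = 6 × 28 × 30 = 5040.

5040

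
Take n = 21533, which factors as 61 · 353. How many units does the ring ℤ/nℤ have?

21120

φ(21533) = 21533 · (1 − 1/61) · (1 − 1/353)
       = 21533 · 21120/21533 = 21120.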